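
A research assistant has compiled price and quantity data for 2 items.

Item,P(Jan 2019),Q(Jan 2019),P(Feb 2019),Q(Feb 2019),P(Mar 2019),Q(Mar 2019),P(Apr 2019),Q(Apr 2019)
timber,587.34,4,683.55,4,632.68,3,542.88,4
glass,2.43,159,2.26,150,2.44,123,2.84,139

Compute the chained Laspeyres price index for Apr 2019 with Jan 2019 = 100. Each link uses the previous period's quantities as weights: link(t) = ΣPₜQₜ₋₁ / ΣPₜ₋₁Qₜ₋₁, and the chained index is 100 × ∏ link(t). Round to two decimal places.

Link Jan 2019→Feb 2019:
ΣP(Feb 2019)Q(Jan 2019) = 683.55×4 + 2.26×159 = 2734.2 + 359.34 = 3093.54
ΣP(Jan 2019)Q(Jan 2019) = 587.34×4 + 2.43×159 = 2349.36 + 386.37 = 2735.73
link = 3093.54/2735.73 = 1.130791
Link Feb 2019→Mar 2019:
ΣP(Mar 2019)Q(Feb 2019) = 632.68×4 + 2.44×150 = 2530.72 + 366 = 2896.72
ΣP(Feb 2019)Q(Feb 2019) = 683.55×4 + 2.26×150 = 2734.2 + 339 = 3073.2
link = 2896.72/3073.2 = 0.942575
Link Mar 2019→Apr 2019:
ΣP(Apr 2019)Q(Mar 2019) = 542.88×3 + 2.84×123 = 1628.64 + 349.32 = 1977.96
ΣP(Mar 2019)Q(Mar 2019) = 632.68×3 + 2.44×123 = 1898.04 + 300.12 = 2198.16
link = 1977.96/2198.16 = 0.899825
Chained index = 100 × 1.130791 × 0.942575 × 0.899825 = 95.9083

95.91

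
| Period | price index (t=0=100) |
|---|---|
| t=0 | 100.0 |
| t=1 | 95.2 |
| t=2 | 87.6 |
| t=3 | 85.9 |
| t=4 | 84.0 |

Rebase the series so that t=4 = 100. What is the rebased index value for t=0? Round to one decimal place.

Rebased(t=0) = 100.0 / 84.0 × 100 = 119.0476

119.0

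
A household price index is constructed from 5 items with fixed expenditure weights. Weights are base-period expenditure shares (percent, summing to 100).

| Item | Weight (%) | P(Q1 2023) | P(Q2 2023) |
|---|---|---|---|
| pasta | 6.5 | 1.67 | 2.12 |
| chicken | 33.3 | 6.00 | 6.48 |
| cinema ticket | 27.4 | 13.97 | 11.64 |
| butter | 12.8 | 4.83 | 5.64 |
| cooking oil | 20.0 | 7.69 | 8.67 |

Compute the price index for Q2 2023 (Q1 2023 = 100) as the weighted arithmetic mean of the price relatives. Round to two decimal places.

pasta: 6.5 × (2.12/1.67) = 6.5 × 1.269461 = 8.2515
chicken: 33.3 × (6.48/6.00) = 33.3 × 1.080000 = 35.9640
cinema ticket: 27.4 × (11.64/13.97) = 27.4 × 0.833214 = 22.8301
butter: 12.8 × (5.64/4.83) = 12.8 × 1.167702 = 14.9466
cooking oil: 20.0 × (8.67/7.69) = 20.0 × 1.127438 = 22.5488
Index = Σ wᵢ·(p₁ᵢ/p₀ᵢ) = 8.2515 + 35.9640 + 22.8301 + 14.9466 + 22.5488 = 104.5409

104.54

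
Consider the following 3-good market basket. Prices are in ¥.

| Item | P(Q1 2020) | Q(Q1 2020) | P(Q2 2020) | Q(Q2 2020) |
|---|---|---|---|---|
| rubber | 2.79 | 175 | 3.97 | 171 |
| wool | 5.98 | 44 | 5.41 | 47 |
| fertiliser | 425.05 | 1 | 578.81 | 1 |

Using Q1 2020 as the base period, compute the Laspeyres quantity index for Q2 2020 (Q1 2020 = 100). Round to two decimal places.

Laspeyres quantity index uses base-period prices as weights.
ΣP(Q1 2020)·Q(Q2 2020) = 2.79×171 + 5.98×47 + 425.05×1 = 477.09 + 281.06 + 425.05 = 1183.2
ΣP(Q1 2020)·Q(Q1 2020) = 2.79×175 + 5.98×44 + 425.05×1 = 488.25 + 263.12 + 425.05 = 1176.42
Index = 1183.2 / 1176.42 × 100 = 100.5763

100.58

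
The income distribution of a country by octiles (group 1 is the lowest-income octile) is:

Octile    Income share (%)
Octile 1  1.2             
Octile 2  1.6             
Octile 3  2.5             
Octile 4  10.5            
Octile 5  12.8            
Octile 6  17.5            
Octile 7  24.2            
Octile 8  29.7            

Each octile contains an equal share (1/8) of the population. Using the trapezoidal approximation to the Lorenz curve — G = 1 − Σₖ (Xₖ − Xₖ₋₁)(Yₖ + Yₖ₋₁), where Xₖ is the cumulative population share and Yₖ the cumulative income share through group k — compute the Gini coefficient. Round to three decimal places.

Cumulative income shares Yₖ: 0.0120, 0.0280, 0.0530, 0.1580, 0.2860, 0.4610, 0.7030, 1.0000
Σ (Xₖ−Xₖ₋₁)(Yₖ+Yₖ₋₁) = (1/8)(0.0120+0.0000) + (1/8)(0.0280+0.0120) + (1/8)(0.0530+0.0280) + (1/8)(0.1580+0.0530) + (1/8)(0.2860+0.1580) + (1/8)(0.4610+0.2860) + (1/8)(0.7030+0.4610) + (1/8)(1.0000+0.7030)
  = 0.0015 + 0.0050 + 0.0101 + 0.0264 + 0.0555 + 0.0934 + 0.1455 + 0.2129 = 0.5503
G = 1 − 0.5503 = 0.4497

0.450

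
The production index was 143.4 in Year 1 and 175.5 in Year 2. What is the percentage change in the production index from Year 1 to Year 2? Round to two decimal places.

22.38%

Change = (175.5 − 143.4) / 143.4 × 100
       = 32.1 / 143.4 × 100 = 22.3849%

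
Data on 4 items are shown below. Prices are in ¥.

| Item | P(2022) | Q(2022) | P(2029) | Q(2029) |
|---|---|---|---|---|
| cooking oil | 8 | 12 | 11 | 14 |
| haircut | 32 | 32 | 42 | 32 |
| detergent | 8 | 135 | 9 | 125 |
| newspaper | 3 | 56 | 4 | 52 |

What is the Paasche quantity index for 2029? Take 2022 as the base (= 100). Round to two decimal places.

Paasche quantity index uses current-period prices as weights.
ΣP(2029)·Q(2029) = 11×14 + 42×32 + 9×125 + 4×52 = 154 + 1344 + 1125 + 208 = 2831
ΣP(2029)·Q(2022) = 11×12 + 42×32 + 9×135 + 4×56 = 132 + 1344 + 1215 + 224 = 2915
Index = 2831 / 2915 × 100 = 97.1184

97.12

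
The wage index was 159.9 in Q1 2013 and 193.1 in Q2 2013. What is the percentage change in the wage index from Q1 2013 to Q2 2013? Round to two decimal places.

20.76%

Change = (193.1 − 159.9) / 159.9 × 100
       = 33.2 / 159.9 × 100 = 20.7630%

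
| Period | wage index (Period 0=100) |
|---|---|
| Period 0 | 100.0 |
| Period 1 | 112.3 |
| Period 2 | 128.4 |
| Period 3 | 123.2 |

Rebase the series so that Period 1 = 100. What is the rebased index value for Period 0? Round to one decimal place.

Rebased(Period 0) = 100.0 / 112.3 × 100 = 89.0472

89.0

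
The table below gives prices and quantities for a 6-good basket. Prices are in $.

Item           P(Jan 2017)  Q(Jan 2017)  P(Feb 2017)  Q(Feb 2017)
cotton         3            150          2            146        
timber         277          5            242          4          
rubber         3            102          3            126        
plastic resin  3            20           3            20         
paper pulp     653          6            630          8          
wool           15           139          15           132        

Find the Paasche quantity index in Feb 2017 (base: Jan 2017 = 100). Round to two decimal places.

112.62

Paasche quantity index uses current-period prices as weights.
ΣP(Feb 2017)·Q(Feb 2017) = 2×146 + 242×4 + 3×126 + 3×20 + 630×8 + 15×132 = 292 + 968 + 378 + 60 + 5040 + 1980 = 8718
ΣP(Feb 2017)·Q(Jan 2017) = 2×150 + 242×5 + 3×102 + 3×20 + 630×6 + 15×139 = 300 + 1210 + 306 + 60 + 3780 + 2085 = 7741
Index = 8718 / 7741 × 100 = 112.6211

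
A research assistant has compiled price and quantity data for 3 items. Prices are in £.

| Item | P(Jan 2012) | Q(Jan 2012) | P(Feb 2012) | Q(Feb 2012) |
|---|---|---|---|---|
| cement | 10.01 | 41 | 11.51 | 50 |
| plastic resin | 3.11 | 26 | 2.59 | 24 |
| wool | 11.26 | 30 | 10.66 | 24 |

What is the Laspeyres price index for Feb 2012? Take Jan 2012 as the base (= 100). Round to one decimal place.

103.6

Laspeyres price index uses base-period quantities as weights.
ΣP(Feb 2012)·Q(Jan 2012) = 11.51×41 + 2.59×26 + 10.66×30 = 471.91 + 67.34 + 319.8 = 859.05
ΣP(Jan 2012)·Q(Jan 2012) = 10.01×41 + 3.11×26 + 11.26×30 = 410.41 + 80.86 + 337.8 = 829.07
Index = 859.05 / 829.07 × 100 = 103.6161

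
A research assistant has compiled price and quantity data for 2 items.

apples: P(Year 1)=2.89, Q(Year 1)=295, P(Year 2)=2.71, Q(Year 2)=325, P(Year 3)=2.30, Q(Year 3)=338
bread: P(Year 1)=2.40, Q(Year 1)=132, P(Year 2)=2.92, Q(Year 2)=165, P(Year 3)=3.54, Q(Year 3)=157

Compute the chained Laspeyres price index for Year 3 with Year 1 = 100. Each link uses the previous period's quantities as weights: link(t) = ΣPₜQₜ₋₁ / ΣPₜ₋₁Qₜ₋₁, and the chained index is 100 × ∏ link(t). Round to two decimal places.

99.03

Link Year 1→Year 2:
ΣP(Year 2)Q(Year 1) = 2.71×295 + 2.92×132 = 799.45 + 385.44 = 1184.89
ΣP(Year 1)Q(Year 1) = 2.89×295 + 2.40×132 = 852.55 + 316.8 = 1169.35
link = 1184.89/1169.35 = 1.013289
Link Year 2→Year 3:
ΣP(Year 3)Q(Year 2) = 2.30×325 + 3.54×165 = 747.5 + 584.1 = 1331.6
ΣP(Year 2)Q(Year 2) = 2.71×325 + 2.92×165 = 880.75 + 481.8 = 1362.55
link = 1331.6/1362.55 = 0.977285
Chained index = 100 × 1.013289 × 0.977285 = 99.0273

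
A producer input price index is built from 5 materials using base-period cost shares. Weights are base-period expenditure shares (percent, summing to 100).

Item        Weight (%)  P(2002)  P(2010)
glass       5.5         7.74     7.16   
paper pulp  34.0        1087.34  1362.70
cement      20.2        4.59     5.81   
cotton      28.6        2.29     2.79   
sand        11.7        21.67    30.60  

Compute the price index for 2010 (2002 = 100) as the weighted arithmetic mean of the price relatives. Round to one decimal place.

124.6

glass: 5.5 × (7.16/7.74) = 5.5 × 0.925065 = 5.0879
paper pulp: 34.0 × (1362.70/1087.34) = 34.0 × 1.253242 = 42.6102
cement: 20.2 × (5.81/4.59) = 20.2 × 1.265795 = 25.5691
cotton: 28.6 × (2.79/2.29) = 28.6 × 1.218341 = 34.8445
sand: 11.7 × (30.60/21.67) = 11.7 × 1.412090 = 16.5215
Index = Σ wᵢ·(p₁ᵢ/p₀ᵢ) = 5.0879 + 42.6102 + 25.5691 + 34.8445 + 16.5215 = 124.6331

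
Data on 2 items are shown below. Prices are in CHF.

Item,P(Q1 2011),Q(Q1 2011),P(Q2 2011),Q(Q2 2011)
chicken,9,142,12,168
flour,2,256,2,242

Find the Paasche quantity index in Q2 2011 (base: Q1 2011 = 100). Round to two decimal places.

Paasche quantity index uses current-period prices as weights.
ΣP(Q2 2011)·Q(Q2 2011) = 12×168 + 2×242 = 2016 + 484 = 2500
ΣP(Q2 2011)·Q(Q1 2011) = 12×142 + 2×256 = 1704 + 512 = 2216
Index = 2500 / 2216 × 100 = 112.8159

112.82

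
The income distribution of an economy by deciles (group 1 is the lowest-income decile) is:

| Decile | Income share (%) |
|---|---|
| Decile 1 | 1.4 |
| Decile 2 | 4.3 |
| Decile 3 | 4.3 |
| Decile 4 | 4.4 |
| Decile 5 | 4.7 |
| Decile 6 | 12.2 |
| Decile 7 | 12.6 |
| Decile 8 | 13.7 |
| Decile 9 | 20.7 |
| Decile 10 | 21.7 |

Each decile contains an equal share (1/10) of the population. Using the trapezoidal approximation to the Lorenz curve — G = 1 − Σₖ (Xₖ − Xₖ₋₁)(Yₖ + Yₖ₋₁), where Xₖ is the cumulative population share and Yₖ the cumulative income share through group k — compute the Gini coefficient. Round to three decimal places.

Cumulative income shares Yₖ: 0.0140, 0.0570, 0.1000, 0.1440, 0.1910, 0.3130, 0.4390, 0.5760, 0.7830, 1.0000
Σ (Xₖ−Xₖ₋₁)(Yₖ+Yₖ₋₁) = (1/10)(0.0140+0.0000) + (1/10)(0.0570+0.0140) + (1/10)(0.1000+0.0570) + (1/10)(0.1440+0.1000) + (1/10)(0.1910+0.1440) + (1/10)(0.3130+0.1910) + (1/10)(0.4390+0.3130) + (1/10)(0.5760+0.4390) + (1/10)(0.7830+0.5760) + (1/10)(1.0000+0.7830)
  = 0.0014 + 0.0071 + 0.0157 + 0.0244 + 0.0335 + 0.0504 + 0.0752 + 0.1015 + 0.1359 + 0.1783 = 0.6234
G = 1 − 0.6234 = 0.3766

0.377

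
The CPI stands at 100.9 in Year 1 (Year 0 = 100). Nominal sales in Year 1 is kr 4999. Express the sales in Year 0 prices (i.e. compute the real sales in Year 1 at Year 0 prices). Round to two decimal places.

4954.41

Real = Nominal ÷ (Index/100) = 4999 ÷ (100.9/100)
     = 4999 ÷ 1.009 = 4954.4103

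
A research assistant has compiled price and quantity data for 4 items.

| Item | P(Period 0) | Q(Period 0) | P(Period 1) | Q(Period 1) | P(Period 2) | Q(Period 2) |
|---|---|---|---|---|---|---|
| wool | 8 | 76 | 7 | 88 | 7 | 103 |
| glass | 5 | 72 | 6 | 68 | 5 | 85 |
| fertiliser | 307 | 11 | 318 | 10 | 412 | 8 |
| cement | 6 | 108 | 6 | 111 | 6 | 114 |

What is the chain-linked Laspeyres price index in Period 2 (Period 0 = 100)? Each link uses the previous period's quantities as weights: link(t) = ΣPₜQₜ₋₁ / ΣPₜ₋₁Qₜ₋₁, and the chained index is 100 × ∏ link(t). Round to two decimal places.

Link Period 0→Period 1:
ΣP(Period 1)Q(Period 0) = 7×76 + 6×72 + 318×11 + 6×108 = 532 + 432 + 3498 + 648 = 5110
ΣP(Period 0)Q(Period 0) = 8×76 + 5×72 + 307×11 + 6×108 = 608 + 360 + 3377 + 648 = 4993
link = 5110/4993 = 1.023433
Link Period 1→Period 2:
ΣP(Period 2)Q(Period 1) = 7×88 + 5×68 + 412×10 + 6×111 = 616 + 340 + 4120 + 666 = 5742
ΣP(Period 1)Q(Period 1) = 7×88 + 6×68 + 318×10 + 6×111 = 616 + 408 + 3180 + 666 = 4870
link = 5742/4870 = 1.179055
Chained index = 100 × 1.023433 × 1.179055 = 120.6684

120.67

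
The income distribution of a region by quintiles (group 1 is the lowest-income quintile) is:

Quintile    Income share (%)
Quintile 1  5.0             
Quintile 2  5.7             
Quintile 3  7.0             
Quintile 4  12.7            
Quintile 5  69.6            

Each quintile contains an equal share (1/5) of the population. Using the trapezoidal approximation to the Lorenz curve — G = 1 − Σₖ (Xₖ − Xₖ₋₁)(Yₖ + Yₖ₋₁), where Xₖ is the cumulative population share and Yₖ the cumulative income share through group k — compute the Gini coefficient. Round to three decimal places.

0.545

Cumulative income shares Yₖ: 0.0500, 0.1070, 0.1770, 0.3040, 1.0000
Σ (Xₖ−Xₖ₋₁)(Yₖ+Yₖ₋₁) = (1/5)(0.0500+0.0000) + (1/5)(0.1070+0.0500) + (1/5)(0.1770+0.1070) + (1/5)(0.3040+0.1770) + (1/5)(1.0000+0.3040)
  = 0.0100 + 0.0314 + 0.0568 + 0.0962 + 0.2608 = 0.4552
G = 1 − 0.4552 = 0.5448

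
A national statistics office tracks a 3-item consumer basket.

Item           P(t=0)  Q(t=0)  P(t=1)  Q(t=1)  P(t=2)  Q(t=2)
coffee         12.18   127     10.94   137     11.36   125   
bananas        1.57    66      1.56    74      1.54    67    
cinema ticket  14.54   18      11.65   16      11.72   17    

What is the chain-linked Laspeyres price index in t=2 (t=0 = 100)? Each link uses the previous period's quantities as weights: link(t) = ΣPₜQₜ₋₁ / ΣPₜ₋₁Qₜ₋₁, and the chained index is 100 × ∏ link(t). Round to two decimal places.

Link t=0→t=1:
ΣP(t=1)Q(t=0) = 10.94×127 + 1.56×66 + 11.65×18 = 1389.38 + 102.96 + 209.7 = 1702.04
ΣP(t=0)Q(t=0) = 12.18×127 + 1.57×66 + 14.54×18 = 1546.86 + 103.62 + 261.72 = 1912.2
link = 1702.04/1912.2 = 0.890095
Link t=1→t=2:
ΣP(t=2)Q(t=1) = 11.36×137 + 1.54×74 + 11.72×16 = 1556.32 + 113.96 + 187.52 = 1857.8
ΣP(t=1)Q(t=1) = 10.94×137 + 1.56×74 + 11.65×16 = 1498.78 + 115.44 + 186.4 = 1800.62
link = 1857.8/1800.62 = 1.031756
Chained index = 100 × 0.890095 × 1.031756 = 91.8361

91.84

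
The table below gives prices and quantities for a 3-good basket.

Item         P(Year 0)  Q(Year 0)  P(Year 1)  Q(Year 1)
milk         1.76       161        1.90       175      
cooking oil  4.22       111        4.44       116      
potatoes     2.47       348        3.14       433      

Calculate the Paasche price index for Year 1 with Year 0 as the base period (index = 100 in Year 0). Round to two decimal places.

118.22

Paasche price index uses current-period quantities as weights.
ΣP(Year 1)·Q(Year 1) = 1.90×175 + 4.44×116 + 3.14×433 = 332.5 + 515.04 + 1359.62 = 2207.16
ΣP(Year 0)·Q(Year 1) = 1.76×175 + 4.22×116 + 2.47×433 = 308 + 489.52 + 1069.51 = 1867.03
Index = 2207.16 / 1867.03 × 100 = 118.2177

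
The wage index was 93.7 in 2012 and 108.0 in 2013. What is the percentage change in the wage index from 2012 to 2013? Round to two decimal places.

Change = (108.0 − 93.7) / 93.7 × 100
       = 14.3 / 93.7 × 100 = 15.2615%

15.26%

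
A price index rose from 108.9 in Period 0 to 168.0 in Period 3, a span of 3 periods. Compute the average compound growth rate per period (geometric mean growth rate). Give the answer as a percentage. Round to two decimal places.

15.55%

Growth factor = (168.0/108.9)^(1/3) = (1.542700)^(1/3) = 1.155475
Growth rate = 1.155475 − 1 = 0.155475 = 15.5475%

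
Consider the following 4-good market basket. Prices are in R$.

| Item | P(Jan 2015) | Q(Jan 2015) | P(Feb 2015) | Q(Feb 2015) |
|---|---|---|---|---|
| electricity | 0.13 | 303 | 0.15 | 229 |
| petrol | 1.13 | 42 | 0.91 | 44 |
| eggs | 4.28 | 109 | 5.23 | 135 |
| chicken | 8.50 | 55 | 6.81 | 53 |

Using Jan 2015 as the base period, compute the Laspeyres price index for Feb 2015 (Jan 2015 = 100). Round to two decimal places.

Laspeyres price index uses base-period quantities as weights.
ΣP(Feb 2015)·Q(Jan 2015) = 0.15×303 + 0.91×42 + 5.23×109 + 6.81×55 = 45.45 + 38.22 + 570.07 + 374.55 = 1028.29
ΣP(Jan 2015)·Q(Jan 2015) = 0.13×303 + 1.13×42 + 4.28×109 + 8.50×55 = 39.39 + 47.46 + 466.52 + 467.5 = 1020.87
Index = 1028.29 / 1020.87 × 100 = 100.7268

100.73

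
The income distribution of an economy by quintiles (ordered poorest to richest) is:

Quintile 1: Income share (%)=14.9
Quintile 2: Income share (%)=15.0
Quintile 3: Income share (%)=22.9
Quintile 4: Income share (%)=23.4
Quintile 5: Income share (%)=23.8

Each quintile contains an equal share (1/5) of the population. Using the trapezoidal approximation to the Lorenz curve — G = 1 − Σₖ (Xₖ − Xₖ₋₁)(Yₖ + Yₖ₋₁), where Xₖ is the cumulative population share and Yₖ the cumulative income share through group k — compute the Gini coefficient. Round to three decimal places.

0.105

Cumulative income shares Yₖ: 0.1490, 0.2990, 0.5280, 0.7620, 1.0000
Σ (Xₖ−Xₖ₋₁)(Yₖ+Yₖ₋₁) = (1/5)(0.1490+0.0000) + (1/5)(0.2990+0.1490) + (1/5)(0.5280+0.2990) + (1/5)(0.7620+0.5280) + (1/5)(1.0000+0.7620)
  = 0.0298 + 0.0896 + 0.1654 + 0.2580 + 0.3524 = 0.8952
G = 1 − 0.8952 = 0.1048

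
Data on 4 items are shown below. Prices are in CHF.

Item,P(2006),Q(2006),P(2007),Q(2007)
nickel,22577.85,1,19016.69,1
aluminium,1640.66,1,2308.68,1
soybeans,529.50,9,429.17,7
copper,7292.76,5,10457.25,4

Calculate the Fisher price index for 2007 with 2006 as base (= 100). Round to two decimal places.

Laspeyres component (base-period weights):
ΣP(2007)Q(2006) = 19016.69×1 + 2308.68×1 + 429.17×9 + 10457.25×5 = 19016.69 + 2308.68 + 3862.53 + 52286.25 = 77474.15
ΣP(2006)Q(2006) = 22577.85×1 + 1640.66×1 + 529.50×9 + 7292.76×5 = 22577.85 + 1640.66 + 4765.5 + 36463.8 = 65447.81
L = 77474.15 / 65447.81 × 100 = 118.3755
Paasche component (current-period weights):
ΣP(2007)Q(2007) = 19016.69×1 + 2308.68×1 + 429.17×7 + 10457.25×4 = 19016.69 + 2308.68 + 3004.19 + 41829 = 66158.56
ΣP(2006)Q(2007) = 22577.85×1 + 1640.66×1 + 529.50×7 + 7292.76×4 = 22577.85 + 1640.66 + 3706.5 + 29171.04 = 57096.05
P = 66158.56 / 57096.05 × 100 = 115.8724
Fisher = √(L × P) = √(118.3755 × 115.8724) = 117.1172

117.12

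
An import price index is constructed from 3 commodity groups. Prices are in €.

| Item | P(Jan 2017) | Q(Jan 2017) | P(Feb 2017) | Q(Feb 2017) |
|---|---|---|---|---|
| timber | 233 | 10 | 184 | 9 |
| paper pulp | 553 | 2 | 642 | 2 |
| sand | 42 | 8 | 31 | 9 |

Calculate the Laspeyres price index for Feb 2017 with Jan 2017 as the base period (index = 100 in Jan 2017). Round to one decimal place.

Laspeyres price index uses base-period quantities as weights.
ΣP(Feb 2017)·Q(Jan 2017) = 184×10 + 642×2 + 31×8 = 1840 + 1284 + 248 = 3372
ΣP(Jan 2017)·Q(Jan 2017) = 233×10 + 553×2 + 42×8 = 2330 + 1106 + 336 = 3772
Index = 3372 / 3772 × 100 = 89.3955

89.4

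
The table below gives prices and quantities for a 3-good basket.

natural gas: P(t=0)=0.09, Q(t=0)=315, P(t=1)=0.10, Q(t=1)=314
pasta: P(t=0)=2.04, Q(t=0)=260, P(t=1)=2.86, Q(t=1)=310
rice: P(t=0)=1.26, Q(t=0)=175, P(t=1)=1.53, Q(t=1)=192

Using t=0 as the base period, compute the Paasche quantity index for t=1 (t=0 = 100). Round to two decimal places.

116.20

Paasche quantity index uses current-period prices as weights.
ΣP(t=1)·Q(t=1) = 0.10×314 + 2.86×310 + 1.53×192 = 31.4 + 886.6 + 293.76 = 1211.76
ΣP(t=1)·Q(t=0) = 0.10×315 + 2.86×260 + 1.53×175 = 31.5 + 743.6 + 267.75 = 1042.85
Index = 1211.76 / 1042.85 × 100 = 116.1970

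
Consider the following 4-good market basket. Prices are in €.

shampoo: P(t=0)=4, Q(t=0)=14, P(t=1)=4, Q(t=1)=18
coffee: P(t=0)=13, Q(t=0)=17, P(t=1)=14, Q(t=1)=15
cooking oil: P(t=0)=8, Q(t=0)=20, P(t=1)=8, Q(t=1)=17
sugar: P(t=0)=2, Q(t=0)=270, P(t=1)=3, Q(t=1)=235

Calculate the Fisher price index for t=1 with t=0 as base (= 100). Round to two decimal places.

Laspeyres component (base-period weights):
ΣP(t=1)Q(t=0) = 4×14 + 14×17 + 8×20 + 3×270 = 56 + 238 + 160 + 810 = 1264
ΣP(t=0)Q(t=0) = 4×14 + 13×17 + 8×20 + 2×270 = 56 + 221 + 160 + 540 = 977
L = 1264 / 977 × 100 = 129.3756
Paasche component (current-period weights):
ΣP(t=1)Q(t=1) = 4×18 + 14×15 + 8×17 + 3×235 = 72 + 210 + 136 + 705 = 1123
ΣP(t=0)Q(t=1) = 4×18 + 13×15 + 8×17 + 2×235 = 72 + 195 + 136 + 470 = 873
P = 1123 / 873 × 100 = 128.6369
Fisher = √(L × P) = √(129.3756 × 128.6369) = 129.0057

129.01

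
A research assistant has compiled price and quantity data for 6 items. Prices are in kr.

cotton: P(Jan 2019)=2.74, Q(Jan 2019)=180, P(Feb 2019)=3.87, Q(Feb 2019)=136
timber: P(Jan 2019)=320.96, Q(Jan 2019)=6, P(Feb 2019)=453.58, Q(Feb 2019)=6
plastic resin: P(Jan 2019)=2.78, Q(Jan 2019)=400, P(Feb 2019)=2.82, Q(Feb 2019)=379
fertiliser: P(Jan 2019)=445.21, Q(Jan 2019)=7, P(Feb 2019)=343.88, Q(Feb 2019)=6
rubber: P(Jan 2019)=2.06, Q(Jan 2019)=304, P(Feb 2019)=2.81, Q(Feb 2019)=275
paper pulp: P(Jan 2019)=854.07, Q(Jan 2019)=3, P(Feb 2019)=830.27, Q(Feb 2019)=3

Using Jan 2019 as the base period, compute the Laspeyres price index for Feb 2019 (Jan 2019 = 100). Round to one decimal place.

104.7

Laspeyres price index uses base-period quantities as weights.
ΣP(Feb 2019)·Q(Jan 2019) = 3.87×180 + 453.58×6 + 2.82×400 + 343.88×7 + 2.81×304 + 830.27×3 = 696.6 + 2721.48 + 1128 + 2407.16 + 854.24 + 2490.81 = 10298.29
ΣP(Jan 2019)·Q(Jan 2019) = 2.74×180 + 320.96×6 + 2.78×400 + 445.21×7 + 2.06×304 + 854.07×3 = 493.2 + 1925.76 + 1112 + 3116.47 + 626.24 + 2562.21 = 9835.88
Index = 10298.29 / 9835.88 × 100 = 104.7013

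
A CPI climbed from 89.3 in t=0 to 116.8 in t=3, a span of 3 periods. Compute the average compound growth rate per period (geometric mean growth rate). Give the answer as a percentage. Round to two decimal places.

Growth factor = (116.8/89.3)^(1/3) = (1.307951)^(1/3) = 1.093613
Growth rate = 1.093613 − 1 = 0.093613 = 9.3613%

9.36%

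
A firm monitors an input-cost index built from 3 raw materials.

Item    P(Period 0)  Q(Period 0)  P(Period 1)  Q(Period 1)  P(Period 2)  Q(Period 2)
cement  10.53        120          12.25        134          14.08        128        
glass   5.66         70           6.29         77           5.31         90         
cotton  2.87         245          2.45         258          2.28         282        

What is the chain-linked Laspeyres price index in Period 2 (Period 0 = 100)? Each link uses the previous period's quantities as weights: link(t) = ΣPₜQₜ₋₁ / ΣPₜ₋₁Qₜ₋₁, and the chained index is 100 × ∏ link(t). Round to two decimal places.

111.10

Link Period 0→Period 1:
ΣP(Period 1)Q(Period 0) = 12.25×120 + 6.29×70 + 2.45×245 = 1470 + 440.3 + 600.25 = 2510.55
ΣP(Period 0)Q(Period 0) = 10.53×120 + 5.66×70 + 2.87×245 = 1263.6 + 396.2 + 703.15 = 2362.95
link = 2510.55/2362.95 = 1.062464
Link Period 1→Period 2:
ΣP(Period 2)Q(Period 1) = 14.08×134 + 5.31×77 + 2.28×258 = 1886.72 + 408.87 + 588.24 = 2883.83
ΣP(Period 1)Q(Period 1) = 12.25×134 + 6.29×77 + 2.45×258 = 1641.5 + 484.33 + 632.1 = 2757.93
link = 2883.83/2757.93 = 1.045650
Chained index = 100 × 1.062464 × 1.045650 = 111.0966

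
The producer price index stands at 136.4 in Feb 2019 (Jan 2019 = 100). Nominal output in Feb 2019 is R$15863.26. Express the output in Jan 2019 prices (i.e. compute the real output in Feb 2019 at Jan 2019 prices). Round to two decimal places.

Real = Nominal ÷ (Index/100) = 15863.26 ÷ (136.4/100)
     = 15863.26 ÷ 1.364 = 11629.9560

11629.96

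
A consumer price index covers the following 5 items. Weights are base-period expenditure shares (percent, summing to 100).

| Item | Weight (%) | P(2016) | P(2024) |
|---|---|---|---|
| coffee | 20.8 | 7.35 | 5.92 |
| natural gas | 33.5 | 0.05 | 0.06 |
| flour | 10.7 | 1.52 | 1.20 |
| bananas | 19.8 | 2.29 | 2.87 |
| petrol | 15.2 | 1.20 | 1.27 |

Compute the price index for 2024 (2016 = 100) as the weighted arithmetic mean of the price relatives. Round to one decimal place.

coffee: 20.8 × (5.92/7.35) = 20.8 × 0.805442 = 16.7532
natural gas: 33.5 × (0.06/0.05) = 33.5 × 1.200000 = 40.2000
flour: 10.7 × (1.20/1.52) = 10.7 × 0.789474 = 8.4474
bananas: 19.8 × (2.87/2.29) = 19.8 × 1.253275 = 24.8148
petrol: 15.2 × (1.27/1.20) = 15.2 × 1.058333 = 16.0867
Index = Σ wᵢ·(p₁ᵢ/p₀ᵢ) = 16.7532 + 40.2000 + 8.4474 + 24.8148 + 16.0867 = 106.3021

106.3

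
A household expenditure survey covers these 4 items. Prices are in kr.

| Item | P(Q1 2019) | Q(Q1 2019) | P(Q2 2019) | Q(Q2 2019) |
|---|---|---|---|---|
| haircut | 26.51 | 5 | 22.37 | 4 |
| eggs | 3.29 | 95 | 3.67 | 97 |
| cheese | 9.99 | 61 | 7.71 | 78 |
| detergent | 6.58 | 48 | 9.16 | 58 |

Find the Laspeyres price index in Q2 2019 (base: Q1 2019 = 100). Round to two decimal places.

100.01

Laspeyres price index uses base-period quantities as weights.
ΣP(Q2 2019)·Q(Q1 2019) = 22.37×5 + 3.67×95 + 7.71×61 + 9.16×48 = 111.85 + 348.65 + 470.31 + 439.68 = 1370.49
ΣP(Q1 2019)·Q(Q1 2019) = 26.51×5 + 3.29×95 + 9.99×61 + 6.58×48 = 132.55 + 312.55 + 609.39 + 315.84 = 1370.33
Index = 1370.49 / 1370.33 × 100 = 100.0117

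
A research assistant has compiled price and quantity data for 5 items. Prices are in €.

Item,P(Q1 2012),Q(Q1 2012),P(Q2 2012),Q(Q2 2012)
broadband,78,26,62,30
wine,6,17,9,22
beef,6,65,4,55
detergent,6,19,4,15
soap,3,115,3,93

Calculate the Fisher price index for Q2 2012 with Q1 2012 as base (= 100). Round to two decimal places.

Laspeyres component (base-period weights):
ΣP(Q2 2012)Q(Q1 2012) = 62×26 + 9×17 + 4×65 + 4×19 + 3×115 = 1612 + 153 + 260 + 76 + 345 = 2446
ΣP(Q1 2012)Q(Q1 2012) = 78×26 + 6×17 + 6×65 + 6×19 + 3×115 = 2028 + 102 + 390 + 114 + 345 = 2979
L = 2446 / 2979 × 100 = 82.1081
Paasche component (current-period weights):
ΣP(Q2 2012)Q(Q2 2012) = 62×30 + 9×22 + 4×55 + 4×15 + 3×93 = 1860 + 198 + 220 + 60 + 279 = 2617
ΣP(Q1 2012)Q(Q2 2012) = 78×30 + 6×22 + 6×55 + 6×15 + 3×93 = 2340 + 132 + 330 + 90 + 279 = 3171
P = 2617 / 3171 × 100 = 82.5292
Fisher = √(L × P) = √(82.1081 × 82.5292) = 82.3184

82.32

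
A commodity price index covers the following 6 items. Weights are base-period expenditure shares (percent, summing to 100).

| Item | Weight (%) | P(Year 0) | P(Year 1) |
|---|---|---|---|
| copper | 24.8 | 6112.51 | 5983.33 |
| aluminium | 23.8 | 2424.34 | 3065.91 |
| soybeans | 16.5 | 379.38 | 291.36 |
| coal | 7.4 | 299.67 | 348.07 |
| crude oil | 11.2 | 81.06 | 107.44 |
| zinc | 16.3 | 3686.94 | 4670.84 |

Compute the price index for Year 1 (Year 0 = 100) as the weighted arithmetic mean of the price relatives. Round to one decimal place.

copper: 24.8 × (5983.33/6112.51) = 24.8 × 0.978866 = 24.2759
aluminium: 23.8 × (3065.91/2424.34) = 23.8 × 1.264637 = 30.0984
soybeans: 16.5 × (291.36/379.38) = 16.5 × 0.767990 = 12.6718
coal: 7.4 × (348.07/299.67) = 7.4 × 1.161511 = 8.5952
crude oil: 11.2 × (107.44/81.06) = 11.2 × 1.325438 = 14.8449
zinc: 16.3 × (4670.84/3686.94) = 16.3 × 1.266861 = 20.6498
Index = Σ wᵢ·(p₁ᵢ/p₀ᵢ) = 24.2759 + 30.0984 + 12.6718 + 8.5952 + 14.8449 + 20.6498 = 111.1360

111.1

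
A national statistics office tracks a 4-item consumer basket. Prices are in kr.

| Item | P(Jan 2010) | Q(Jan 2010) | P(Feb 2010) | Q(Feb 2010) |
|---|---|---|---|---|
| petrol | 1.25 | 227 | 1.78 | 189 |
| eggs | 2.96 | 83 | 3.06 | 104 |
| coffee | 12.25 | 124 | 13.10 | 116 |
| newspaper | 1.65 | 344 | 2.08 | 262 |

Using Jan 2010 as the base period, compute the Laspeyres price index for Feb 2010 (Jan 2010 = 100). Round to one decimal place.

114.6

Laspeyres price index uses base-period quantities as weights.
ΣP(Feb 2010)·Q(Jan 2010) = 1.78×227 + 3.06×83 + 13.10×124 + 2.08×344 = 404.06 + 253.98 + 1624.4 + 715.52 = 2997.96
ΣP(Jan 2010)·Q(Jan 2010) = 1.25×227 + 2.96×83 + 12.25×124 + 1.65×344 = 283.75 + 245.68 + 1519 + 567.6 = 2616.03
Index = 2997.96 / 2616.03 × 100 = 114.5996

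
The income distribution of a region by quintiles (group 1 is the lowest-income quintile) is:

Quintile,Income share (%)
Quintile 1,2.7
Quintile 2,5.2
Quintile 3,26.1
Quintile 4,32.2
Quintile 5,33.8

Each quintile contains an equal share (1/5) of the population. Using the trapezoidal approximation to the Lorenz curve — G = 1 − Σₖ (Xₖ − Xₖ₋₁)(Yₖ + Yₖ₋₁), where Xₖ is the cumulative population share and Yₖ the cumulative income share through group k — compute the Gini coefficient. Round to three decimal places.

Cumulative income shares Yₖ: 0.0270, 0.0790, 0.3400, 0.6620, 1.0000
Σ (Xₖ−Xₖ₋₁)(Yₖ+Yₖ₋₁) = (1/5)(0.0270+0.0000) + (1/5)(0.0790+0.0270) + (1/5)(0.3400+0.0790) + (1/5)(0.6620+0.3400) + (1/5)(1.0000+0.6620)
  = 0.0054 + 0.0212 + 0.0838 + 0.2004 + 0.3324 = 0.6432
G = 1 − 0.6432 = 0.3568

0.357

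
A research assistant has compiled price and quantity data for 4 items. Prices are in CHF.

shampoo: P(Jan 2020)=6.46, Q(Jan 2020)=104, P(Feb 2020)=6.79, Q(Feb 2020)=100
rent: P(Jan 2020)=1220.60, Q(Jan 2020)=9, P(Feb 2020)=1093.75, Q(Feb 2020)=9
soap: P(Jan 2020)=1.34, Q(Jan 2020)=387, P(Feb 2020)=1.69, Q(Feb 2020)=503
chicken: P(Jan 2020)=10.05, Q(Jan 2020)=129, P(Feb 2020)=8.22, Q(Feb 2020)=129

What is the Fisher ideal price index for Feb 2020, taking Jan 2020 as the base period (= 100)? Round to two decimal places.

Laspeyres component (base-period weights):
ΣP(Feb 2020)Q(Jan 2020) = 6.79×104 + 1093.75×9 + 1.69×387 + 8.22×129 = 706.16 + 9843.75 + 654.03 + 1060.38 = 12264.32
ΣP(Jan 2020)Q(Jan 2020) = 6.46×104 + 1220.60×9 + 1.34×387 + 10.05×129 = 671.84 + 10985.4 + 518.58 + 1296.45 = 13472.27
L = 12264.32 / 13472.27 × 100 = 91.0338
Paasche component (current-period weights):
ΣP(Feb 2020)Q(Feb 2020) = 6.79×100 + 1093.75×9 + 1.69×503 + 8.22×129 = 679 + 9843.75 + 850.07 + 1060.38 = 12433.2
ΣP(Jan 2020)Q(Feb 2020) = 6.46×100 + 1220.60×9 + 1.34×503 + 10.05×129 = 646 + 10985.4 + 674.02 + 1296.45 = 13601.87
P = 12433.2 / 13601.87 × 100 = 91.4080
Fisher = √(L × P) = √(91.0338 × 91.4080) = 91.2207

91.22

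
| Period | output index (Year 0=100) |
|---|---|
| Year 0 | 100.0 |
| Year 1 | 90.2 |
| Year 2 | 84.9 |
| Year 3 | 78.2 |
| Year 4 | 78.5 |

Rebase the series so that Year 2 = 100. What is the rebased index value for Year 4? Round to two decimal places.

92.46

Rebased(Year 4) = 78.5 / 84.9 × 100 = 92.4617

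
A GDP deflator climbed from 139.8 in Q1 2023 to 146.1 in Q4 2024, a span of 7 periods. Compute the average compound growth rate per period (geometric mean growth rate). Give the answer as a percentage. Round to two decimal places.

Growth factor = (146.1/139.8)^(1/7) = (1.045064)^(1/7) = 1.006317
Growth rate = 1.006317 − 1 = 0.006317 = 0.6317%

0.63%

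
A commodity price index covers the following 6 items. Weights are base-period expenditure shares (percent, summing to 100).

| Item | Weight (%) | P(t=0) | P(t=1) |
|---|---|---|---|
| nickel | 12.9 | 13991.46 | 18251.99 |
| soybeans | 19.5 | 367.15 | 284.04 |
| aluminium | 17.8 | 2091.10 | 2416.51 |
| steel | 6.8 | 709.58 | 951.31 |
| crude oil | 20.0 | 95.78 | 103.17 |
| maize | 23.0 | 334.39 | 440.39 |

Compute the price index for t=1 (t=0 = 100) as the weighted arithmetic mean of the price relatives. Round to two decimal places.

113.43

nickel: 12.9 × (18251.99/13991.46) = 12.9 × 1.304509 = 16.8282
soybeans: 19.5 × (284.04/367.15) = 19.5 × 0.773635 = 15.0859
aluminium: 17.8 × (2416.51/2091.10) = 17.8 × 1.155617 = 20.5700
steel: 6.8 × (951.31/709.58) = 6.8 × 1.340666 = 9.1165
crude oil: 20.0 × (103.17/95.78) = 20.0 × 1.077156 = 21.5431
maize: 23.0 × (440.39/334.39) = 23.0 × 1.316995 = 30.2909
Index = Σ wᵢ·(p₁ᵢ/p₀ᵢ) = 16.8282 + 15.0859 + 20.5700 + 9.1165 + 21.5431 + 30.2909 = 113.4346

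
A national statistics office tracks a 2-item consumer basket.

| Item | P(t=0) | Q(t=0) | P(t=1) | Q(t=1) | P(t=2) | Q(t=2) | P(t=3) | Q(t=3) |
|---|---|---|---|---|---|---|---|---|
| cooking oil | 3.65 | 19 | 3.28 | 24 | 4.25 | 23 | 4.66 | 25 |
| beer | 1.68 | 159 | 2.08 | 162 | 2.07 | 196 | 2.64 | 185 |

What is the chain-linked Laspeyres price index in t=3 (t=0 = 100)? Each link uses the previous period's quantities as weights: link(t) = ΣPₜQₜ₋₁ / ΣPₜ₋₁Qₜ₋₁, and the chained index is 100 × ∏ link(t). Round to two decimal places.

152.47

Link t=0→t=1:
ΣP(t=1)Q(t=0) = 3.28×19 + 2.08×159 = 62.32 + 330.72 = 393.04
ΣP(t=0)Q(t=0) = 3.65×19 + 1.68×159 = 69.35 + 267.12 = 336.47
link = 393.04/336.47 = 1.168128
Link t=1→t=2:
ΣP(t=2)Q(t=1) = 4.25×24 + 2.07×162 = 102 + 335.34 = 437.34
ΣP(t=1)Q(t=1) = 3.28×24 + 2.08×162 = 78.72 + 336.96 = 415.68
link = 437.34/415.68 = 1.052107
Link t=2→t=3:
ΣP(t=3)Q(t=2) = 4.66×23 + 2.64×196 = 107.18 + 517.44 = 624.62
ΣP(t=2)Q(t=2) = 4.25×23 + 2.07×196 = 97.75 + 405.72 = 503.47
link = 624.62/503.47 = 1.240630
Chained index = 100 × 1.168128 × 1.052107 × 1.240630 = 152.4729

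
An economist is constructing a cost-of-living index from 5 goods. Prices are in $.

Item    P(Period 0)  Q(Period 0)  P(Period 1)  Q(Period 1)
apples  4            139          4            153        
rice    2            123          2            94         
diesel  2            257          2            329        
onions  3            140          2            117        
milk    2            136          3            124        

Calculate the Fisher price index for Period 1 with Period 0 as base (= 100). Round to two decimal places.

100.07

Laspeyres component (base-period weights):
ΣP(Period 1)Q(Period 0) = 4×139 + 2×123 + 2×257 + 2×140 + 3×136 = 556 + 246 + 514 + 280 + 408 = 2004
ΣP(Period 0)Q(Period 0) = 4×139 + 2×123 + 2×257 + 3×140 + 2×136 = 556 + 246 + 514 + 420 + 272 = 2008
L = 2004 / 2008 × 100 = 99.8008
Paasche component (current-period weights):
ΣP(Period 1)Q(Period 1) = 4×153 + 2×94 + 2×329 + 2×117 + 3×124 = 612 + 188 + 658 + 234 + 372 = 2064
ΣP(Period 0)Q(Period 1) = 4×153 + 2×94 + 2×329 + 3×117 + 2×124 = 612 + 188 + 658 + 351 + 248 = 2057
P = 2064 / 2057 × 100 = 100.3403
Fisher = √(L × P) = √(99.8008 × 100.3403) = 100.0702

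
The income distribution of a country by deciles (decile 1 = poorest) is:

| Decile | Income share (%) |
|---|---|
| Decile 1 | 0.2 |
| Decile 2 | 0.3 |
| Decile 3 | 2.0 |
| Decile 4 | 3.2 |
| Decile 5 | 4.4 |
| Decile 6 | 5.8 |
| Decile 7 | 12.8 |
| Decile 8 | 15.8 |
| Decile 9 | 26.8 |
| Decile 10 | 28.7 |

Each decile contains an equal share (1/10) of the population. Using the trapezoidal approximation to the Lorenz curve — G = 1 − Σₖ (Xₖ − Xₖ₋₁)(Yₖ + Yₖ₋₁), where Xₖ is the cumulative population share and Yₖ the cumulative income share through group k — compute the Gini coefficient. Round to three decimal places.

Cumulative income shares Yₖ: 0.0020, 0.0050, 0.0250, 0.0570, 0.1010, 0.1590, 0.2870, 0.4450, 0.7130, 1.0000
Σ (Xₖ−Xₖ₋₁)(Yₖ+Yₖ₋₁) = (1/10)(0.0020+0.0000) + (1/10)(0.0050+0.0020) + (1/10)(0.0250+0.0050) + (1/10)(0.0570+0.0250) + (1/10)(0.1010+0.0570) + (1/10)(0.1590+0.1010) + (1/10)(0.2870+0.1590) + (1/10)(0.4450+0.2870) + (1/10)(0.7130+0.4450) + (1/10)(1.0000+0.7130)
  = 0.0002 + 0.0007 + 0.0030 + 0.0082 + 0.0158 + 0.0260 + 0.0446 + 0.0732 + 0.1158 + 0.1713 = 0.4588
G = 1 − 0.4588 = 0.5412

0.541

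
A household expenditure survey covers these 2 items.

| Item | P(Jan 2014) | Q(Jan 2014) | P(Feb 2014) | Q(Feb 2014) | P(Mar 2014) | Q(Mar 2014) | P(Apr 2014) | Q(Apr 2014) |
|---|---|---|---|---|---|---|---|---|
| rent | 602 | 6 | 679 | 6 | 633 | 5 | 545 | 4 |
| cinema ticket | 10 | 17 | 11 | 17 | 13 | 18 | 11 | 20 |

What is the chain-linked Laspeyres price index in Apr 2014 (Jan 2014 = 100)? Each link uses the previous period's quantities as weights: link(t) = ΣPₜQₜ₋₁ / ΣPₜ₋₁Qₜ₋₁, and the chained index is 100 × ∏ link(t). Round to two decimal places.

Link Jan 2014→Feb 2014:
ΣP(Feb 2014)Q(Jan 2014) = 679×6 + 11×17 = 4074 + 187 = 4261
ΣP(Jan 2014)Q(Jan 2014) = 602×6 + 10×17 = 3612 + 170 = 3782
link = 4261/3782 = 1.126653
Link Feb 2014→Mar 2014:
ΣP(Mar 2014)Q(Feb 2014) = 633×6 + 13×17 = 3798 + 221 = 4019
ΣP(Feb 2014)Q(Feb 2014) = 679×6 + 11×17 = 4074 + 187 = 4261
link = 4019/4261 = 0.943206
Link Mar 2014→Apr 2014:
ΣP(Apr 2014)Q(Mar 2014) = 545×5 + 11×18 = 2725 + 198 = 2923
ΣP(Mar 2014)Q(Mar 2014) = 633×5 + 13×18 = 3165 + 234 = 3399
link = 2923/3399 = 0.859959
Chained index = 100 × 1.126653 × 0.943206 × 0.859959 = 91.3848

91.38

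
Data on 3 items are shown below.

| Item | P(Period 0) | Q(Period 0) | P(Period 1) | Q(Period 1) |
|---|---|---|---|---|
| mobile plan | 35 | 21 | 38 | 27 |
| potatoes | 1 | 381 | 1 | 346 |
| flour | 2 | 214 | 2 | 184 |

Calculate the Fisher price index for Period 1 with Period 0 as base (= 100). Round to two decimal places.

Laspeyres component (base-period weights):
ΣP(Period 1)Q(Period 0) = 38×21 + 1×381 + 2×214 = 798 + 381 + 428 = 1607
ΣP(Period 0)Q(Period 0) = 35×21 + 1×381 + 2×214 = 735 + 381 + 428 = 1544
L = 1607 / 1544 × 100 = 104.0803
Paasche component (current-period weights):
ΣP(Period 1)Q(Period 1) = 38×27 + 1×346 + 2×184 = 1026 + 346 + 368 = 1740
ΣP(Period 0)Q(Period 1) = 35×27 + 1×346 + 2×184 = 945 + 346 + 368 = 1659
P = 1740 / 1659 × 100 = 104.8825
Fisher = √(L × P) = √(104.0803 × 104.8825) = 104.4806

104.48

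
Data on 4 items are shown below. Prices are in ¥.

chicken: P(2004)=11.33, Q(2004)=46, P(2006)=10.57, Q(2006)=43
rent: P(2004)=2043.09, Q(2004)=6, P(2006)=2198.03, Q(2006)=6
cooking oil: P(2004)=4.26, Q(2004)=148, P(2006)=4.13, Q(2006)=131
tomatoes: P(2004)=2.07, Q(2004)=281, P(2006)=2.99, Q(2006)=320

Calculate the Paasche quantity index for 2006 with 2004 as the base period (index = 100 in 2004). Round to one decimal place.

100.1

Paasche quantity index uses current-period prices as weights.
ΣP(2006)·Q(2006) = 10.57×43 + 2198.03×6 + 4.13×131 + 2.99×320 = 454.51 + 13188.18 + 541.03 + 956.8 = 15140.52
ΣP(2006)·Q(2004) = 10.57×46 + 2198.03×6 + 4.13×148 + 2.99×281 = 486.22 + 13188.18 + 611.24 + 840.19 = 15125.83
Index = 15140.52 / 15125.83 × 100 = 100.0971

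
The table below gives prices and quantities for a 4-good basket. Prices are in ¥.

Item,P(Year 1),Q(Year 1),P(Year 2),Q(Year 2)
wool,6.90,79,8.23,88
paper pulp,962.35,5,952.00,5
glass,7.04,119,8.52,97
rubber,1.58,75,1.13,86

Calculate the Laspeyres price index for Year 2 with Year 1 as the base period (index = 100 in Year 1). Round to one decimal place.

Laspeyres price index uses base-period quantities as weights.
ΣP(Year 2)·Q(Year 1) = 8.23×79 + 952.00×5 + 8.52×119 + 1.13×75 = 650.17 + 4760 + 1013.88 + 84.75 = 6508.8
ΣP(Year 1)·Q(Year 1) = 6.90×79 + 962.35×5 + 7.04×119 + 1.58×75 = 545.1 + 4811.75 + 837.76 + 118.5 = 6313.11
Index = 6508.8 / 6313.11 × 100 = 103.0997

103.1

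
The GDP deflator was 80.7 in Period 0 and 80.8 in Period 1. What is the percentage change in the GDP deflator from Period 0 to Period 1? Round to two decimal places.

0.12%

Change = (80.8 − 80.7) / 80.7 × 100
       = 0.1 / 80.7 × 100 = 0.1239%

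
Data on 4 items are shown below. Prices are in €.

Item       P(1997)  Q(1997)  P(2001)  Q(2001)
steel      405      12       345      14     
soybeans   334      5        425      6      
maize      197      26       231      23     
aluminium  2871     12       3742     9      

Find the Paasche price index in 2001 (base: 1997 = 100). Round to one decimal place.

Paasche price index uses current-period quantities as weights.
ΣP(2001)·Q(2001) = 345×14 + 425×6 + 231×23 + 3742×9 = 4830 + 2550 + 5313 + 33678 = 46371
ΣP(1997)·Q(2001) = 405×14 + 334×6 + 197×23 + 2871×9 = 5670 + 2004 + 4531 + 25839 = 38044
Index = 46371 / 38044 × 100 = 121.8878

121.9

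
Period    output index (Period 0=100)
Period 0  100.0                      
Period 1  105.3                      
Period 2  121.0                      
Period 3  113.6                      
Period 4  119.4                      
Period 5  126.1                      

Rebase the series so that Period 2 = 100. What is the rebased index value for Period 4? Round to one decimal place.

98.7

Rebased(Period 4) = 119.4 / 121.0 × 100 = 98.6777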